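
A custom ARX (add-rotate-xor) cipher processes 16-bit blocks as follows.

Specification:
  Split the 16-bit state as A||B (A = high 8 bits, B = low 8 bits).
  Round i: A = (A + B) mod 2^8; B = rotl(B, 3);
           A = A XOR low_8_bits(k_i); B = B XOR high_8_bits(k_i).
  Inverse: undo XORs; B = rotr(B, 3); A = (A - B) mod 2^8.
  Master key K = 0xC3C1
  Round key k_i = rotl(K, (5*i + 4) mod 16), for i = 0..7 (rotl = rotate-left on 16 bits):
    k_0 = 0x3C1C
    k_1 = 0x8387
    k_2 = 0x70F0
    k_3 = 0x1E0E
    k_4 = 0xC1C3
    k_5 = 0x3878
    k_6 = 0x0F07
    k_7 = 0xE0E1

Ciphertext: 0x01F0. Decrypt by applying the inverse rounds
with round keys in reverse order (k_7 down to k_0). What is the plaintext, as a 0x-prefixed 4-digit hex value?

0x8EB5

s_0 = ciphertext = 0x01F0
s_1 = InvRound(s_0, k_7) = 0xDE02
s_2 = InvRound(s_1, k_6) = 0x38A1
s_3 = InvRound(s_2, k_5) = 0x0D33
s_4 = InvRound(s_3, k_4) = 0x705E
s_5 = InvRound(s_4, k_3) = 0x7608
s_6 = InvRound(s_5, k_2) = 0x770F
s_7 = InvRound(s_6, k_1) = 0x5F91
s_8 = InvRound(s_7, k_0) = 0x8EB5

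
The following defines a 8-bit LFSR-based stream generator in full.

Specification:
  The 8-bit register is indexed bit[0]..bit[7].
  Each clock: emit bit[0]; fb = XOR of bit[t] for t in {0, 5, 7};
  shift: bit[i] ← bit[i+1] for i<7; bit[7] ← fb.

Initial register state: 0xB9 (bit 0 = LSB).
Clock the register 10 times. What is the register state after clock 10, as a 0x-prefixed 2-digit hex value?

0x18

reg_0 = 0xB9
clock 1: out=1, reg = 0xDC
clock 2: out=0, reg = 0xEE
clock 3: out=0, reg = 0x77
clock 4: out=1, reg = 0x3B
clock 5: out=1, reg = 0x1D
clock 6: out=1, reg = 0x8E
clock 7: out=0, reg = 0xC7
clock 8: out=1, reg = 0x63
clock 9: out=1, reg = 0x31
clock 10: out=1, reg = 0x18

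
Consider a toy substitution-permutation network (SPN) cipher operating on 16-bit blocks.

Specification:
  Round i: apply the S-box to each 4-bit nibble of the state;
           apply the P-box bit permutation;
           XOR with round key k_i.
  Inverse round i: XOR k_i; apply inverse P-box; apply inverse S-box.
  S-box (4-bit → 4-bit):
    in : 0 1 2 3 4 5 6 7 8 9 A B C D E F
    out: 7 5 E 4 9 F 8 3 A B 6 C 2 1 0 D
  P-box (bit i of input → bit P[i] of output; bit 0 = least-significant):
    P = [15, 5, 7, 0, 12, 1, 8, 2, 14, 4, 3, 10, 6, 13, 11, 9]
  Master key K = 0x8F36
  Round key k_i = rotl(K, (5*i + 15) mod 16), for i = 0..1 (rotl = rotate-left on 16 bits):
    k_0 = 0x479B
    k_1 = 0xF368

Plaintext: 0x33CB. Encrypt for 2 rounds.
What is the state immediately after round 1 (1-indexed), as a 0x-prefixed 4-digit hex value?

0x4F10

s_0 = plaintext = 0x33CB
s_1 = Round(s_0, k_0) = 0x4F10
s_2 = Round(s_1, k_1) = 0x2480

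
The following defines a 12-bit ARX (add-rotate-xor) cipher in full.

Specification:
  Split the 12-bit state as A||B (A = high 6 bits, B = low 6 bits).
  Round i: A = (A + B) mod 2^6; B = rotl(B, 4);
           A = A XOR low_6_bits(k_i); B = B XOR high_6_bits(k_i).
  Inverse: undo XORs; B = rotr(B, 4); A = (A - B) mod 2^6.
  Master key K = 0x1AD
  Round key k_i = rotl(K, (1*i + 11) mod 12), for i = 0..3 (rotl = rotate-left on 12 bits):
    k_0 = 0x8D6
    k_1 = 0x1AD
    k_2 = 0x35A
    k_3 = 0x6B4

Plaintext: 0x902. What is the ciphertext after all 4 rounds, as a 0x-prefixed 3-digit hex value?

0x692

s_0 = plaintext = 0x902
s_1 = Round(s_0, k_0) = 0xC03
s_2 = Round(s_1, k_1) = 0x7B6
s_3 = Round(s_2, k_2) = 0x3A0
s_4 = Round(s_3, k_3) = 0x692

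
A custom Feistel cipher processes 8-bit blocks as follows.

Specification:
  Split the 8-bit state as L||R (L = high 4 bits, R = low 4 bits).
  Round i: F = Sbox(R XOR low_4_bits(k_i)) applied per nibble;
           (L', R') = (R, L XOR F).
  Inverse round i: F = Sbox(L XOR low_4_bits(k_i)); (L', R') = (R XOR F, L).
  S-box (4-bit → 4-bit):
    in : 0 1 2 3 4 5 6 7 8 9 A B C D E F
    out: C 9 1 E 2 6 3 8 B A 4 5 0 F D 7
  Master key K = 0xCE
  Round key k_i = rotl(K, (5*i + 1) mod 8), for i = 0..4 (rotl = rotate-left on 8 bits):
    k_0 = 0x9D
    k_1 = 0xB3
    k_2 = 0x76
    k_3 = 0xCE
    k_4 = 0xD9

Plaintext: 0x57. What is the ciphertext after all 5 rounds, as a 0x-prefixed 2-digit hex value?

0x84

s_0 = plaintext = 0x57
s_1 = Round(s_0, k_0) = 0x71
s_2 = Round(s_1, k_1) = 0x16
s_3 = Round(s_2, k_2) = 0x6D
s_4 = Round(s_3, k_3) = 0xD8
s_5 = Round(s_4, k_4) = 0x84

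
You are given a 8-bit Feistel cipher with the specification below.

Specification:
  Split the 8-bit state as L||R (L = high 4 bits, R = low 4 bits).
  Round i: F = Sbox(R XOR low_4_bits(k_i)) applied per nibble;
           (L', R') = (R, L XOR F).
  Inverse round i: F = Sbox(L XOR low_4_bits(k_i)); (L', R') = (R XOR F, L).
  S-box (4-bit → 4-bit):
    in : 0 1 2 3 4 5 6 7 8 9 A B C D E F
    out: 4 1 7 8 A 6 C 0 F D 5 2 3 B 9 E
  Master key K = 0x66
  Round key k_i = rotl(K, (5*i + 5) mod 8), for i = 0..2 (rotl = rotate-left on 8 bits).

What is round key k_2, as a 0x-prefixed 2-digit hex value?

K = 0x66
k_0 = rotl(K, (5*0+5) mod 8) = rotl(K, 5) = 0xCC
k_1 = rotl(K, (5*1+5) mod 8) = rotl(K, 2) = 0x99
k_2 = rotl(K, (5*2+5) mod 8) = rotl(K, 7) = 0x33

0x33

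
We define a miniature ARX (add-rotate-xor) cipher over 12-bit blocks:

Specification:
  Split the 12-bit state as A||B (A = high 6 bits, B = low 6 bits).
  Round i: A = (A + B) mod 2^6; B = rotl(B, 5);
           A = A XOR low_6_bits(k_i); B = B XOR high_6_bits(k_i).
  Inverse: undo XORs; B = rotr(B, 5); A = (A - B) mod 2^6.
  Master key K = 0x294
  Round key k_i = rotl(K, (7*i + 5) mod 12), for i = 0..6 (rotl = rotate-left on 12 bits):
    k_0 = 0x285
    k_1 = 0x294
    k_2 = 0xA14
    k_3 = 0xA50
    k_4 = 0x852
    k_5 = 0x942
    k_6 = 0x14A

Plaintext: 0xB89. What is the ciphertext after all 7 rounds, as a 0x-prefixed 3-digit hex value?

0x0BA

s_0 = plaintext = 0xB89
s_1 = Round(s_0, k_0) = 0xCAE
s_2 = Round(s_1, k_1) = 0xD1D
s_3 = Round(s_2, k_2) = 0x146
s_4 = Round(s_3, k_3) = 0x6EA
s_5 = Round(s_4, k_4) = 0x5F4
s_6 = Round(s_5, k_5) = 0x27F
s_7 = Round(s_6, k_6) = 0x0BA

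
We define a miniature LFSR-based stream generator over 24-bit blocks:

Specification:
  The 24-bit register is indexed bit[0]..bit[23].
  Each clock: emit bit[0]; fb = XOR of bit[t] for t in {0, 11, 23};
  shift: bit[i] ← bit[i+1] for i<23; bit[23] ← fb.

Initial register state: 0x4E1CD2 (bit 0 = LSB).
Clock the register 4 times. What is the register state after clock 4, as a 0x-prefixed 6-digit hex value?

0xF4E1CD

reg_0 = 0x4E1CD2
clock 1: out=0, reg = 0xA70E69
clock 2: out=1, reg = 0xD38734
clock 3: out=0, reg = 0xE9C39A
clock 4: out=0, reg = 0xF4E1CD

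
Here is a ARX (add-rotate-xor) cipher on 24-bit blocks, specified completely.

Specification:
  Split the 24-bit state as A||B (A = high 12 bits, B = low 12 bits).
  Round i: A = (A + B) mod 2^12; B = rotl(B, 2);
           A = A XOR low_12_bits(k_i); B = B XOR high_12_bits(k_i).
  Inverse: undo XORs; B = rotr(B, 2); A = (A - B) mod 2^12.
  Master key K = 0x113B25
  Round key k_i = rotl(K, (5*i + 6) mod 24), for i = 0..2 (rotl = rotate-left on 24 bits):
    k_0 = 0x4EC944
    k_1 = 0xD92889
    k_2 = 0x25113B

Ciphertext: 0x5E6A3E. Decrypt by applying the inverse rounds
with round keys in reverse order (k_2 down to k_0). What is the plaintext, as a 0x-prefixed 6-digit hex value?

0x82A803

s_0 = ciphertext = 0x5E6A3E
s_1 = InvRound(s_0, k_2) = 0x6C2E1B
s_2 = InvRound(s_1, k_1) = 0x9694E2
s_3 = InvRound(s_2, k_0) = 0x82A803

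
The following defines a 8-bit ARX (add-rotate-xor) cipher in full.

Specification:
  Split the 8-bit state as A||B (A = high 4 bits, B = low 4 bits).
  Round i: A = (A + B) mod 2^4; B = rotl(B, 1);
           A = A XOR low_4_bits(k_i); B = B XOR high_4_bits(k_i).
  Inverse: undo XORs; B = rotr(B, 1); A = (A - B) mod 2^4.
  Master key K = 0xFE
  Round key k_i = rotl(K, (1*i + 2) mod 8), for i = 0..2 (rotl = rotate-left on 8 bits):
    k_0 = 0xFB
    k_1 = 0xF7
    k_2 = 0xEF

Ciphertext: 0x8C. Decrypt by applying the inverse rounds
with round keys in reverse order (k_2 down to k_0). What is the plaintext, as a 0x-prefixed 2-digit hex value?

s_0 = ciphertext = 0x8C
s_1 = InvRound(s_0, k_2) = 0x61
s_2 = InvRound(s_1, k_1) = 0xA7
s_3 = InvRound(s_2, k_0) = 0xD4

0xD4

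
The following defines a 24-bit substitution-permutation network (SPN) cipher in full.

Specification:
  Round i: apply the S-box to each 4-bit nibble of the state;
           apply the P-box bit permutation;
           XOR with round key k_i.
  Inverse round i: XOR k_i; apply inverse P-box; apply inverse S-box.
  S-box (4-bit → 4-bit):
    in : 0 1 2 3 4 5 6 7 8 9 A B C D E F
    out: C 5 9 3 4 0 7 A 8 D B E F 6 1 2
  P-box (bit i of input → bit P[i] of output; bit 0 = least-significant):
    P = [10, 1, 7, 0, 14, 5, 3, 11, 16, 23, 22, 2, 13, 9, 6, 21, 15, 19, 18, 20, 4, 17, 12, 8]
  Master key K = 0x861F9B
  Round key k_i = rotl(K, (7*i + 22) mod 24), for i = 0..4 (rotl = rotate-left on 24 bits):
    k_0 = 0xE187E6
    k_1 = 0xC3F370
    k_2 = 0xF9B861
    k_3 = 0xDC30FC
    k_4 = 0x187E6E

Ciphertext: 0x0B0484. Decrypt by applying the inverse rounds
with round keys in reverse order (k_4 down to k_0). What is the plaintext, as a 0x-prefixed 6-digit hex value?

0xC1BED1

s_0 = ciphertext = 0x0B0484
s_1 = InvRound(s_0, k_4) = 0xD86ECD
s_2 = InvRound(s_1, k_3) = 0x14F5A2
s_3 = InvRound(s_2, k_2) = 0x8D062C
s_4 = InvRound(s_3, k_1) = 0xC6101E
s_5 = InvRound(s_4, k_0) = 0xC1BED1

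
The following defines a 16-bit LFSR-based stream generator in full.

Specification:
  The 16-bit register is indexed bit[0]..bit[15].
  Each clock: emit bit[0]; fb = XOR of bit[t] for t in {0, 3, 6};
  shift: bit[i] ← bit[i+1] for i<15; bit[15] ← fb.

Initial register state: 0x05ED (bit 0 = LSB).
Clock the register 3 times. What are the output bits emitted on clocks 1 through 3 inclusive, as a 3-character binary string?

101

reg_0 = 0x05ED
clock 1: out=1, reg = 0x82F6
clock 2: out=0, reg = 0xC17B
clock 3: out=1, reg = 0xE0BD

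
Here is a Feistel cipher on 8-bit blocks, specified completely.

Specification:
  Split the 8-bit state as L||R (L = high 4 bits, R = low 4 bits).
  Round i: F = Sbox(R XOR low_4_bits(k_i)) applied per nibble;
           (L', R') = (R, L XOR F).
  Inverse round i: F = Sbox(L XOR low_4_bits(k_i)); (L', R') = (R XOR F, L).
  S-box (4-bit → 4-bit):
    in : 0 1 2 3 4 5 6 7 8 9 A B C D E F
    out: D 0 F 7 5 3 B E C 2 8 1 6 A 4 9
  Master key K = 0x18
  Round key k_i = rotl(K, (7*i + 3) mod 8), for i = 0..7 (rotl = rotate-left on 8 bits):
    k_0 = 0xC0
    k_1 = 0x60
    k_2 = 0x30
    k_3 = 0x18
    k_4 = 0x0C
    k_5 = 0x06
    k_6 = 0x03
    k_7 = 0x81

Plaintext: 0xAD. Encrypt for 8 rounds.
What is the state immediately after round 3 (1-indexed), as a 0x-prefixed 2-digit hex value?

s_0 = plaintext = 0xAD
s_1 = Round(s_0, k_0) = 0xD0
s_2 = Round(s_1, k_1) = 0x00
s_3 = Round(s_2, k_2) = 0x0D
s_4 = Round(s_3, k_3) = 0xD3
s_5 = Round(s_4, k_4) = 0x34
s_6 = Round(s_5, k_5) = 0x4C
s_7 = Round(s_6, k_6) = 0xCD
s_8 = Round(s_7, k_7) = 0xDA

0x0D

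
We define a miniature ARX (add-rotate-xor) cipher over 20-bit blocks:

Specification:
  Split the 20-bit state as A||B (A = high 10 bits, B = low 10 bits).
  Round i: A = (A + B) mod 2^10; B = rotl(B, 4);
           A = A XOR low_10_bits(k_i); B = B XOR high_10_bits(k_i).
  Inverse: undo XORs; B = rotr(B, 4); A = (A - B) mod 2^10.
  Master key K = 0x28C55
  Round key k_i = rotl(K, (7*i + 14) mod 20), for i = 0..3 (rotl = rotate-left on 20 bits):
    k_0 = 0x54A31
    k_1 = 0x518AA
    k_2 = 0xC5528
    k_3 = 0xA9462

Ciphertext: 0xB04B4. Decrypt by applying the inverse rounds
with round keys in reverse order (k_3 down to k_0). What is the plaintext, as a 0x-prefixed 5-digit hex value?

s_0 = ciphertext = 0xB04B4
s_1 = InvRound(s_0, k_3) = 0x90861
s_2 = InvRound(s_1, k_2) = 0x8CD37
s_3 = InvRound(s_2, k_1) = 0x94847
s_4 = InvRound(s_3, k_0) = 0xC4951

0xC4951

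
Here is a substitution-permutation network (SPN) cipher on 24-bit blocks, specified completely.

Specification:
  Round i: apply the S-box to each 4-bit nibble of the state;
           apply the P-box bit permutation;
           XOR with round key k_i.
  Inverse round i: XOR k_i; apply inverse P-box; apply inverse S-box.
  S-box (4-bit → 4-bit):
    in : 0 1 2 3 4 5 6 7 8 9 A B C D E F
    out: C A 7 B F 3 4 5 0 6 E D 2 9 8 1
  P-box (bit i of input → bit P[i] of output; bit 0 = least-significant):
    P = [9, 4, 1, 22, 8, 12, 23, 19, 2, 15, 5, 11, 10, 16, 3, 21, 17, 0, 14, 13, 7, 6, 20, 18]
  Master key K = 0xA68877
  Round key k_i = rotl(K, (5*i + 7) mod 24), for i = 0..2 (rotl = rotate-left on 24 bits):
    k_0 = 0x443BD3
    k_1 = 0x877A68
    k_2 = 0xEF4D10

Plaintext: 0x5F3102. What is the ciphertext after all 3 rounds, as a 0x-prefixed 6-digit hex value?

s_0 = plaintext = 0x5F3102
s_1 = Round(s_0, k_0) = 0xEFB501
s_2 = Round(s_1, k_1) = 0x69FE74
s_3 = Round(s_2, k_2) = 0x3F0203

0x3F0203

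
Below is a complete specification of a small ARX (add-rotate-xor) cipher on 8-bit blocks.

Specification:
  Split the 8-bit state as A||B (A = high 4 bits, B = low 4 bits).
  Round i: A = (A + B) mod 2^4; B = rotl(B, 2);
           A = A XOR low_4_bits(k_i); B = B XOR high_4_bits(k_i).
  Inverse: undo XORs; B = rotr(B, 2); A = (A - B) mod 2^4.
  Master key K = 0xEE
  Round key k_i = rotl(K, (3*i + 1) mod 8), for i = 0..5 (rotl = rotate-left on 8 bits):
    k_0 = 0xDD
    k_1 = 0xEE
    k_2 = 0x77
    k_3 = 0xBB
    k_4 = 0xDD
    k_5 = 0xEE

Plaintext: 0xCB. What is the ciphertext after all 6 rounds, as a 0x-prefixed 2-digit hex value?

0x1D

s_0 = plaintext = 0xCB
s_1 = Round(s_0, k_0) = 0xA3
s_2 = Round(s_1, k_1) = 0x32
s_3 = Round(s_2, k_2) = 0x2F
s_4 = Round(s_3, k_3) = 0xA4
s_5 = Round(s_4, k_4) = 0x3C
s_6 = Round(s_5, k_5) = 0x1D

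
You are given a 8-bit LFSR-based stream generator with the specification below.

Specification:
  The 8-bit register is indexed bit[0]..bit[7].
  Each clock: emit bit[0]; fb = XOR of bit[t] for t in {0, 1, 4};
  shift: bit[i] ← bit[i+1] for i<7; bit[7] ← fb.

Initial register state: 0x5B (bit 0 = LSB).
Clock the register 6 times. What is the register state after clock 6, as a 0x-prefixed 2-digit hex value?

0x0D

reg_0 = 0x5B
clock 1: out=1, reg = 0xAD
clock 2: out=1, reg = 0xD6
clock 3: out=0, reg = 0x6B
clock 4: out=1, reg = 0x35
clock 5: out=1, reg = 0x1A
clock 6: out=0, reg = 0x0D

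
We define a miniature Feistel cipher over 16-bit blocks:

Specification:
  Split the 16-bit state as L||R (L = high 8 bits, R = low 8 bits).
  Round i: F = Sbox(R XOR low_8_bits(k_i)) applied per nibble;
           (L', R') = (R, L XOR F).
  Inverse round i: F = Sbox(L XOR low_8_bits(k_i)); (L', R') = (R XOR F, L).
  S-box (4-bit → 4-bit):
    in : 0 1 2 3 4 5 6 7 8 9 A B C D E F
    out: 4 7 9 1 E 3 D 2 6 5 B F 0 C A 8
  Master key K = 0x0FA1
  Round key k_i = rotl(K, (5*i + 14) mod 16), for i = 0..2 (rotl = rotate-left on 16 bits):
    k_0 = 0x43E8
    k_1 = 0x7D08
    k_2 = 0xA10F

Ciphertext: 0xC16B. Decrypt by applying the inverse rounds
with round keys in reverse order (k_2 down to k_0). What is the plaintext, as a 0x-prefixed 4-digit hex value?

s_0 = ciphertext = 0xC16B
s_1 = InvRound(s_0, k_2) = 0x61C1
s_2 = InvRound(s_1, k_1) = 0x1461
s_3 = InvRound(s_2, k_0) = 0xE114

0xE114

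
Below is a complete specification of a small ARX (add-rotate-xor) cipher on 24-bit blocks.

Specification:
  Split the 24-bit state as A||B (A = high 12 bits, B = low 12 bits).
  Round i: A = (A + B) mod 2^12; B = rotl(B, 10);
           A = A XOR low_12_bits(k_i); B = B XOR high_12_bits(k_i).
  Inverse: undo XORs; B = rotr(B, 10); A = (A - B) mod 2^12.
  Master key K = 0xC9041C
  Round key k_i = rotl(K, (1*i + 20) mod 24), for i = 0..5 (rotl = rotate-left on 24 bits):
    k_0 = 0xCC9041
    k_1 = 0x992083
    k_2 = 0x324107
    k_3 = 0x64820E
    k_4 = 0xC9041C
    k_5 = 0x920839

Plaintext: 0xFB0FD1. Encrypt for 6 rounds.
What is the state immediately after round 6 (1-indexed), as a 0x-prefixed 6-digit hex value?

s_0 = plaintext = 0xFB0FD1
s_1 = Round(s_0, k_0) = 0xFC0B3D
s_2 = Round(s_1, k_1) = 0xA7EF5D
s_3 = Round(s_2, k_2) = 0x8DC4F3
s_4 = Round(s_3, k_3) = 0xFC1B74
s_5 = Round(s_4, k_4) = 0xF29E4D
s_6 = Round(s_5, k_5) = 0x54FEB3

0x54FEB3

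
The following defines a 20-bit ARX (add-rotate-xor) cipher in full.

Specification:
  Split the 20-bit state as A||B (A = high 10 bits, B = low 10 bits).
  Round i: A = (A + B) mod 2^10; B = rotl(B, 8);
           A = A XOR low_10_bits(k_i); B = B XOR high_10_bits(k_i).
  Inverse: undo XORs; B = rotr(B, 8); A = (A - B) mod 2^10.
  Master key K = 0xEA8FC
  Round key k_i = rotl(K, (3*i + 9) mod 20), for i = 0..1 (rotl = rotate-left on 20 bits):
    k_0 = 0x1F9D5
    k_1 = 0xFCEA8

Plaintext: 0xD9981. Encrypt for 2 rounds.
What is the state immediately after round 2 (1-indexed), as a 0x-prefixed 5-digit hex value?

s_0 = plaintext = 0xD9981
s_1 = Round(s_0, k_0) = 0x4C91E
s_2 = Round(s_1, k_1) = 0x3E1B4

0x3E1B4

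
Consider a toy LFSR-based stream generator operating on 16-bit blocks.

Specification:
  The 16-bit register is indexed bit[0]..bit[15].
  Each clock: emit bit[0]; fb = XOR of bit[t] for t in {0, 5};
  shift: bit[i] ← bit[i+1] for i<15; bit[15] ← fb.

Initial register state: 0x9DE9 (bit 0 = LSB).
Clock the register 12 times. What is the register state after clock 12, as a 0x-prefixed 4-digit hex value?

reg_0 = 0x9DE9
clock 1: out=1, reg = 0x4EF4
clock 2: out=0, reg = 0xA77A
clock 3: out=0, reg = 0xD3BD
clock 4: out=1, reg = 0x69DE
clock 5: out=0, reg = 0x34EF
clock 6: out=1, reg = 0x1A77
clock 7: out=1, reg = 0x0D3B
clock 8: out=1, reg = 0x069D
clock 9: out=1, reg = 0x834E
clock 10: out=0, reg = 0x41A7
clock 11: out=1, reg = 0x20D3
clock 12: out=1, reg = 0x9069

0x9069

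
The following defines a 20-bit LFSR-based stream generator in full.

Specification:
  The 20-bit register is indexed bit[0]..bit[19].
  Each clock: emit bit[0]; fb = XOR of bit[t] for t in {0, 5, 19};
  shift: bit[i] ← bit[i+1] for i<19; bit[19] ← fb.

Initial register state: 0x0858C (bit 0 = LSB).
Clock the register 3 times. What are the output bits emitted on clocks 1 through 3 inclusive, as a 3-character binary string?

reg_0 = 0x0858C
clock 1: out=0, reg = 0x042C6
clock 2: out=0, reg = 0x02163
clock 3: out=1, reg = 0x010B1

001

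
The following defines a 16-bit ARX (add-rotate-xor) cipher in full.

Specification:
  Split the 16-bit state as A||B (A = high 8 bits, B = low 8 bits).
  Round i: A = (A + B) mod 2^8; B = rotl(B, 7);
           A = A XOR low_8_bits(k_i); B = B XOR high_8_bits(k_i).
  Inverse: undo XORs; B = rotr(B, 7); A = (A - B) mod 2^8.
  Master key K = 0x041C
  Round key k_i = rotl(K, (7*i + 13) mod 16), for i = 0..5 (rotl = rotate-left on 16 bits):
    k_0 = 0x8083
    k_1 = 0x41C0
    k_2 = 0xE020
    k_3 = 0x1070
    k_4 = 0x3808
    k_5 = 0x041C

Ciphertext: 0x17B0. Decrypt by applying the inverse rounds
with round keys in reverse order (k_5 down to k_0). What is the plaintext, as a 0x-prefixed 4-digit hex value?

0xAF28

s_0 = ciphertext = 0x17B0
s_1 = InvRound(s_0, k_5) = 0xA269
s_2 = InvRound(s_1, k_4) = 0x08A2
s_3 = InvRound(s_2, k_3) = 0x1365
s_4 = InvRound(s_3, k_2) = 0x280B
s_5 = InvRound(s_4, k_1) = 0x5494
s_6 = InvRound(s_5, k_0) = 0xAF28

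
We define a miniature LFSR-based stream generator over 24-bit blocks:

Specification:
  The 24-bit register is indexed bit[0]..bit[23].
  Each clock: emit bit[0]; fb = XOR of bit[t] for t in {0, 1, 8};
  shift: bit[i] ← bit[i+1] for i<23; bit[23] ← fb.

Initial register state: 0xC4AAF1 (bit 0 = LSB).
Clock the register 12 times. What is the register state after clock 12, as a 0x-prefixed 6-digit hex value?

0xB23C4A

reg_0 = 0xC4AAF1
clock 1: out=1, reg = 0xE25578
clock 2: out=0, reg = 0xF12ABC
clock 3: out=0, reg = 0x78955E
clock 4: out=0, reg = 0x3C4AAF
clock 5: out=1, reg = 0x1E2557
clock 6: out=1, reg = 0x8F12AB
clock 7: out=1, reg = 0x478955
clock 8: out=1, reg = 0x23C4AA
clock 9: out=0, reg = 0x91E255
clock 10: out=1, reg = 0xC8F12A
clock 11: out=0, reg = 0x647895
clock 12: out=1, reg = 0xB23C4A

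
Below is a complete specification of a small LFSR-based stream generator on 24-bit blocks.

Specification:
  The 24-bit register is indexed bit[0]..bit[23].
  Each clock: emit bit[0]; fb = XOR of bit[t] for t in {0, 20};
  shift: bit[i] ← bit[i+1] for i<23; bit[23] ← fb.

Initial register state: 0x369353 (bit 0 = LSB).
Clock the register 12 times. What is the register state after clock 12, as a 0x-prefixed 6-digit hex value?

reg_0 = 0x369353
clock 1: out=1, reg = 0x1B49A9
clock 2: out=1, reg = 0x0DA4D4
clock 3: out=0, reg = 0x06D26A
clock 4: out=0, reg = 0x036935
clock 5: out=1, reg = 0x81B49A
clock 6: out=0, reg = 0x40DA4D
clock 7: out=1, reg = 0xA06D26
clock 8: out=0, reg = 0x503693
clock 9: out=1, reg = 0x281B49
clock 10: out=1, reg = 0x940DA4
clock 11: out=0, reg = 0xCA06D2
clock 12: out=0, reg = 0x650369

0x650369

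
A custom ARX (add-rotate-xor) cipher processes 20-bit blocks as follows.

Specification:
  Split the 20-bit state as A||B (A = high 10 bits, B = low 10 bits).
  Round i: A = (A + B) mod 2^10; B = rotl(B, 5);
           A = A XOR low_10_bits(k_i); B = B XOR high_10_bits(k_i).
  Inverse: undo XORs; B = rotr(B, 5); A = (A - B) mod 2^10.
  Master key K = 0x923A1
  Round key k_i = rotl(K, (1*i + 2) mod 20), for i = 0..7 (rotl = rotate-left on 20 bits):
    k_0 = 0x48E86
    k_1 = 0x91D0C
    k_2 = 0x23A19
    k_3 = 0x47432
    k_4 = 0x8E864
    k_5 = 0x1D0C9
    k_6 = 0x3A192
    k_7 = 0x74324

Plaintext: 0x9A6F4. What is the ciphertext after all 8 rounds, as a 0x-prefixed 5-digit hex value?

0x16FF1

s_0 = plaintext = 0x9A6F4
s_1 = Round(s_0, k_0) = 0xF6FB4
s_2 = Round(s_1, k_1) = 0xA0CDA
s_3 = Round(s_2, k_2) = 0x513C8
s_4 = Round(s_3, k_3) = 0x4F803
s_5 = Round(s_4, k_4) = 0x4965A
s_6 = Round(s_5, k_5) = 0xEDB26
s_7 = Round(s_6, k_6) = 0xD3831
s_8 = Round(s_7, k_7) = 0x16FF1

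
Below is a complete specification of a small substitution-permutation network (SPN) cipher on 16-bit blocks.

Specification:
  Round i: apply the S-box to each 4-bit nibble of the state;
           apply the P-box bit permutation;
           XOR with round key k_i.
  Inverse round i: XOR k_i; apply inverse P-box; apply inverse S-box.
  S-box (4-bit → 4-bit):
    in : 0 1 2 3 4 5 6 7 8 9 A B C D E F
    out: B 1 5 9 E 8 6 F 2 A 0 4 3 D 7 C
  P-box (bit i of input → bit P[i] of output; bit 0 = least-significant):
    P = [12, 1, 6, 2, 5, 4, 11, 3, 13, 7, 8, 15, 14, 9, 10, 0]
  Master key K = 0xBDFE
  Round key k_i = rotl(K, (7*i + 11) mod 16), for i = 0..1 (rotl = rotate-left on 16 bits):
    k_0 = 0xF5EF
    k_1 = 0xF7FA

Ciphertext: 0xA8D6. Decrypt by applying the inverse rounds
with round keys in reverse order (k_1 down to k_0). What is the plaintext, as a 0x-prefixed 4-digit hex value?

s_0 = ciphertext = 0xA8D6
s_1 = InvRound(s_0, k_1) = 0xEBD3
s_2 = InvRound(s_1, k_0) = 0x6A73

0x6A73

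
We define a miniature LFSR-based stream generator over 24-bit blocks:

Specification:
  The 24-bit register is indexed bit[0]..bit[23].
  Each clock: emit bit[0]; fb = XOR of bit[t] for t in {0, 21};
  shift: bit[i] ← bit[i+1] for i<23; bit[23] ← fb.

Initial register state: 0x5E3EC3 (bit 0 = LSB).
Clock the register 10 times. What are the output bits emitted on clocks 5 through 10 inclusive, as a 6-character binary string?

reg_0 = 0x5E3EC3
clock 1: out=1, reg = 0xAF1F61
clock 2: out=1, reg = 0x578FB0
clock 3: out=0, reg = 0x2BC7D8
clock 4: out=0, reg = 0x95E3EC
clock 5: out=0, reg = 0x4AF1F6
clock 6: out=0, reg = 0x2578FB
clock 7: out=1, reg = 0x12BC7D
clock 8: out=1, reg = 0x895E3E
clock 9: out=0, reg = 0x44AF1F
clock 10: out=1, reg = 0xA2578F

001101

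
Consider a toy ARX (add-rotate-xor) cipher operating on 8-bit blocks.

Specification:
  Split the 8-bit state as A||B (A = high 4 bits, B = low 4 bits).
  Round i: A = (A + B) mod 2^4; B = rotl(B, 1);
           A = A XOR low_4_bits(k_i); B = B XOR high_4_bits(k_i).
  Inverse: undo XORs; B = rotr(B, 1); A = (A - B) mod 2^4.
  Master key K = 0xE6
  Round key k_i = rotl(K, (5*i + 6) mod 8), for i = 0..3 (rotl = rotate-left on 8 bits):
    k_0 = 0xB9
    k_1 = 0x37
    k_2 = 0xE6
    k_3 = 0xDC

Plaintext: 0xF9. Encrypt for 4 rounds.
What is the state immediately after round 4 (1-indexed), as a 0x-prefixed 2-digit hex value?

s_0 = plaintext = 0xF9
s_1 = Round(s_0, k_0) = 0x18
s_2 = Round(s_1, k_1) = 0xE2
s_3 = Round(s_2, k_2) = 0x6A
s_4 = Round(s_3, k_3) = 0xC8

0xC8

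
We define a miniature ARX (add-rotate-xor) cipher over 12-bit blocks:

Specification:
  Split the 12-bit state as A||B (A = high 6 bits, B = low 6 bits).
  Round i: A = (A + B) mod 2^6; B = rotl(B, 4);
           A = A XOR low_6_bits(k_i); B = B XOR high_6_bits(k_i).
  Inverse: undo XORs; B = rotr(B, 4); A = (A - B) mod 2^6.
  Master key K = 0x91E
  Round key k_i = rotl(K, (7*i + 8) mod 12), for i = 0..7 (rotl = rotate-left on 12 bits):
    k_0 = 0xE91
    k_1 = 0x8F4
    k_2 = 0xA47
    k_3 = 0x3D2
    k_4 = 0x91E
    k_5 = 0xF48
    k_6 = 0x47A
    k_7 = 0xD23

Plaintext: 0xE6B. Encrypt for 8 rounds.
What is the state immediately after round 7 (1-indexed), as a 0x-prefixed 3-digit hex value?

s_0 = plaintext = 0xE6B
s_1 = Round(s_0, k_0) = 0xD40
s_2 = Round(s_1, k_1) = 0x063
s_3 = Round(s_2, k_2) = 0x8D1
s_4 = Round(s_3, k_3) = 0x99B
s_5 = Round(s_4, k_4) = 0x7D2
s_6 = Round(s_5, k_5) = 0xE59
s_7 = Round(s_6, k_6) = 0xA07
s_8 = Round(s_7, k_7) = 0x305

0xA07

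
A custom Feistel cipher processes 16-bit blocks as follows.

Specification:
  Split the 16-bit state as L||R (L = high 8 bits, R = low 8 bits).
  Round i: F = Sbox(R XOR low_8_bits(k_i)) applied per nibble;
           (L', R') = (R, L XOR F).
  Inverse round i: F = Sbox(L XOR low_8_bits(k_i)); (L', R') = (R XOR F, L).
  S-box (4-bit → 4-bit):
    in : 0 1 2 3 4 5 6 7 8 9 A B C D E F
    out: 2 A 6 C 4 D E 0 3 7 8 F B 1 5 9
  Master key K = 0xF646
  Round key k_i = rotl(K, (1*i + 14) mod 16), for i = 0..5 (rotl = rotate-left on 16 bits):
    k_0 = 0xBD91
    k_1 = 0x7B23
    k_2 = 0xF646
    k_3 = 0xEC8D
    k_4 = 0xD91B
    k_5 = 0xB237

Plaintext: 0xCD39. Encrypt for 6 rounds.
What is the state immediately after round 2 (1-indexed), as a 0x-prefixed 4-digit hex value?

s_0 = plaintext = 0xCD39
s_1 = Round(s_0, k_0) = 0x394E
s_2 = Round(s_1, k_1) = 0x4ED8
s_3 = Round(s_2, k_2) = 0xD83B
s_4 = Round(s_3, k_3) = 0x3B26
s_5 = Round(s_4, k_4) = 0x26FA
s_6 = Round(s_5, k_5) = 0xFA97

0x4ED8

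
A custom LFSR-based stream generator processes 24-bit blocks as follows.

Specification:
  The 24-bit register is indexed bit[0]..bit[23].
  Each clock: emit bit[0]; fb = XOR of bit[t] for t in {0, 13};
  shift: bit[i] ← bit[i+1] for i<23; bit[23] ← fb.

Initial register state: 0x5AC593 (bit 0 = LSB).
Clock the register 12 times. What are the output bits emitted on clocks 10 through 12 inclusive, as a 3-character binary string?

010

reg_0 = 0x5AC593
clock 1: out=1, reg = 0xAD62C9
clock 2: out=1, reg = 0x56B164
clock 3: out=0, reg = 0xAB58B2
clock 4: out=0, reg = 0x55AC59
clock 5: out=1, reg = 0x2AD62C
clock 6: out=0, reg = 0x156B16
clock 7: out=0, reg = 0x8AB58B
clock 8: out=1, reg = 0x455AC5
clock 9: out=1, reg = 0xA2AD62
clock 10: out=0, reg = 0xD156B1
clock 11: out=1, reg = 0xE8AB58
clock 12: out=0, reg = 0xF455AC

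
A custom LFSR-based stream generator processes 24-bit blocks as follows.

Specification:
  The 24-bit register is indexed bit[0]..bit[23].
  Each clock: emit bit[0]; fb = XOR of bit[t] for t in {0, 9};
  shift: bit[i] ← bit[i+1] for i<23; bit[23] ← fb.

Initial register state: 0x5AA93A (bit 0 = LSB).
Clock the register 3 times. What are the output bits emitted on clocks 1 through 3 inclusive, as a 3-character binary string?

010

reg_0 = 0x5AA93A
clock 1: out=0, reg = 0x2D549D
clock 2: out=1, reg = 0x96AA4E
clock 3: out=0, reg = 0xCB5527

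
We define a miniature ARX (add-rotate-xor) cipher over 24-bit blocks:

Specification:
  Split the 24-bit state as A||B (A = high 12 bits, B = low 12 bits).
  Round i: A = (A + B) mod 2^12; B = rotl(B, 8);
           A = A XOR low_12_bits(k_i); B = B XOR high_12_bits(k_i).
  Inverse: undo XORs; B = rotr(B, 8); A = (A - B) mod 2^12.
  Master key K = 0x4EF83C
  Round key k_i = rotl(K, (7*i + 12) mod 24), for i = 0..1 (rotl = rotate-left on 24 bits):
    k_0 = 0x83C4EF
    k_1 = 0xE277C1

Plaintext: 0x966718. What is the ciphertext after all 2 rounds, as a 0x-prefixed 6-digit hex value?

0x31F323

s_0 = plaintext = 0x966718
s_1 = Round(s_0, k_0) = 0x49104D
s_2 = Round(s_1, k_1) = 0x31F323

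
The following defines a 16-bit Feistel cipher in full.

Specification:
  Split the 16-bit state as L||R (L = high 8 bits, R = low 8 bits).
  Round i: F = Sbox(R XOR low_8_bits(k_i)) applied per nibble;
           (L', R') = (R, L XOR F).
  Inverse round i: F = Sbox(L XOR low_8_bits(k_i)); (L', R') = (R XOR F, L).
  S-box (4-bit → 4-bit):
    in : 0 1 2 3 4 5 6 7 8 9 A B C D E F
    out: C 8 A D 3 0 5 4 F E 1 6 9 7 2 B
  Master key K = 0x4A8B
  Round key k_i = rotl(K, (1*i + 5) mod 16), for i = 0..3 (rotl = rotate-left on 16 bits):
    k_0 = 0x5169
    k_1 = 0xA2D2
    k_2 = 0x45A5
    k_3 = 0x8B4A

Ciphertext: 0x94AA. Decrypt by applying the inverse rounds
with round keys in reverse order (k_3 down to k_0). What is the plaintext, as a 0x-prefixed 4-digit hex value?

0x9D10

s_0 = ciphertext = 0x94AA
s_1 = InvRound(s_0, k_3) = 0xD894
s_2 = InvRound(s_1, k_2) = 0xD3D8
s_3 = InvRound(s_2, k_1) = 0x10D3
s_4 = InvRound(s_3, k_0) = 0x9D10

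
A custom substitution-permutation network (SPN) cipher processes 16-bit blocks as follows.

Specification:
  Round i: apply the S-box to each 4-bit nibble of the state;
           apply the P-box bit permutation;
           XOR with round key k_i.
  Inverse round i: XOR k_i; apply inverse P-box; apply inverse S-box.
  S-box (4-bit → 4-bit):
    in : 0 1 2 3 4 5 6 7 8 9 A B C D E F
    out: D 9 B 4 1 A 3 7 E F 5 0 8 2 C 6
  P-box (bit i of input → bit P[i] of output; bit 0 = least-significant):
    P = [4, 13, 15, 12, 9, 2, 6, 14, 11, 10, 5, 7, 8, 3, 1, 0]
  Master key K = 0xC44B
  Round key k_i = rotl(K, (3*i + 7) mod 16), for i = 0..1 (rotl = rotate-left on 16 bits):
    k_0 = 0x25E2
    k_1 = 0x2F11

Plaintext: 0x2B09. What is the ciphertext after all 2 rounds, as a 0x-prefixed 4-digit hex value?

0x2319

s_0 = plaintext = 0x2B09
s_1 = Round(s_0, k_0) = 0xD6BB
s_2 = Round(s_1, k_1) = 0x2319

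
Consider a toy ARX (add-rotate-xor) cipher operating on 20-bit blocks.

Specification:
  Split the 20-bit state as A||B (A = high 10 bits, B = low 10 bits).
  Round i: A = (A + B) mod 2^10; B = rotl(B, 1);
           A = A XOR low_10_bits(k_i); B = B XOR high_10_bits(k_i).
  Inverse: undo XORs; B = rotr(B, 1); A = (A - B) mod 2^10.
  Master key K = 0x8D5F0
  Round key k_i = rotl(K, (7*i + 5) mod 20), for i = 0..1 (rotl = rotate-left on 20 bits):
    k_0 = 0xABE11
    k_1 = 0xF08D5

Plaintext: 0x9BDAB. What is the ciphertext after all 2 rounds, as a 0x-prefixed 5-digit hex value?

0x34430

s_0 = plaintext = 0x9BDAB
s_1 = Round(s_0, k_0) = 0x82DF9
s_2 = Round(s_1, k_1) = 0x34430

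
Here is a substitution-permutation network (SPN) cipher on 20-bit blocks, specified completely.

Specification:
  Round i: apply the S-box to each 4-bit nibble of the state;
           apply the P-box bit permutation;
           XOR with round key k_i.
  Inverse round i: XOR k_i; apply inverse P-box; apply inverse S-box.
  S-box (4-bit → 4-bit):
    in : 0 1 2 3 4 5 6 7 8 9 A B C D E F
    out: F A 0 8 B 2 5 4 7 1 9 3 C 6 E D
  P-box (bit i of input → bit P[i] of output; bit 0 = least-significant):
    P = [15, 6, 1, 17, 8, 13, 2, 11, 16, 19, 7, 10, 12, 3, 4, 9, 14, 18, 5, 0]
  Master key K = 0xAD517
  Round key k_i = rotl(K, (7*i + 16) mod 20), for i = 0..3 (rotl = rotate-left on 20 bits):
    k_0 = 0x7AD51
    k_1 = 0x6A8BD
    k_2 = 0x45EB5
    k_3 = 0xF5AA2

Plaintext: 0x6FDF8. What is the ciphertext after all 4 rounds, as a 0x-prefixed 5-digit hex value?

0x3D6D7

s_0 = plaintext = 0x6FDF8
s_1 = Round(s_0, k_0) = 0xF76A7
s_2 = Round(s_1, k_1) = 0x7E10E
s_3 = Round(s_2, k_2) = 0xE71CB
s_4 = Round(s_3, k_3) = 0x3D6D7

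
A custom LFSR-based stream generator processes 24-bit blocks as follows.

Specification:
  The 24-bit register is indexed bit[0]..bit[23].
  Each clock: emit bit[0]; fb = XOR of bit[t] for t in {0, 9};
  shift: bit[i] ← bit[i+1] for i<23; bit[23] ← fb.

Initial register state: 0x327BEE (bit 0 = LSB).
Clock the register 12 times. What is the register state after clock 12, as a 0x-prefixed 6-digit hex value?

0x2D3327

reg_0 = 0x327BEE
clock 1: out=0, reg = 0x993DF7
clock 2: out=1, reg = 0xCC9EFB
clock 3: out=1, reg = 0x664F7D
clock 4: out=1, reg = 0x3327BE
clock 5: out=0, reg = 0x9993DF
clock 6: out=1, reg = 0x4CC9EF
clock 7: out=1, reg = 0xA664F7
clock 8: out=1, reg = 0xD3327B
clock 9: out=1, reg = 0x69993D
clock 10: out=1, reg = 0xB4CC9E
clock 11: out=0, reg = 0x5A664F
clock 12: out=1, reg = 0x2D3327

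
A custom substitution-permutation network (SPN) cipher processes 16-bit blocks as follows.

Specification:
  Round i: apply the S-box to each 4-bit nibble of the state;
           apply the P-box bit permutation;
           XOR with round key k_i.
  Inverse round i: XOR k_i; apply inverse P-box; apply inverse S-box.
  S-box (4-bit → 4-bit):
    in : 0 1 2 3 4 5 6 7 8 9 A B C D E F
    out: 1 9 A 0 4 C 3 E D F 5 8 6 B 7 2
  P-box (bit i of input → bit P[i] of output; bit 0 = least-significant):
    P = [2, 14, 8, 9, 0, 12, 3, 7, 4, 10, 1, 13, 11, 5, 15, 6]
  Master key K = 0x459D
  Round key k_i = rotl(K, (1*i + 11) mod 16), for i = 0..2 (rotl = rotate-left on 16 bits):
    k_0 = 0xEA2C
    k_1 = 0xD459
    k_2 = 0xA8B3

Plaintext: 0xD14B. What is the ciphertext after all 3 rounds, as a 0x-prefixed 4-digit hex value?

0x1AFC

s_0 = plaintext = 0xD14B
s_1 = Round(s_0, k_0) = 0xC054
s_2 = Round(s_1, k_1) = 0x55E1
s_3 = Round(s_2, k_2) = 0x1AFC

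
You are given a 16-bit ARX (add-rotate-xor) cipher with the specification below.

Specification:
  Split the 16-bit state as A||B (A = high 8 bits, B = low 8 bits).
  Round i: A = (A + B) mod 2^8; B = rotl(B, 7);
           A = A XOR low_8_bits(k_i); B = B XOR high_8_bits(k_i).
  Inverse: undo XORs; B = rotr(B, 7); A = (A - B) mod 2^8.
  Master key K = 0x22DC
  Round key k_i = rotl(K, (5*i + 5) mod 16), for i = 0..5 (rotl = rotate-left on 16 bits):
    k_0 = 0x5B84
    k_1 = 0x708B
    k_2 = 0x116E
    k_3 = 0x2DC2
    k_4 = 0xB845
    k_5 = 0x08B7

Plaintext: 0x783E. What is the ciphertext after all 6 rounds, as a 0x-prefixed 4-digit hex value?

0x1E18

s_0 = plaintext = 0x783E
s_1 = Round(s_0, k_0) = 0x3244
s_2 = Round(s_1, k_1) = 0xFD52
s_3 = Round(s_2, k_2) = 0x2138
s_4 = Round(s_3, k_3) = 0x9B31
s_5 = Round(s_4, k_4) = 0x8920
s_6 = Round(s_5, k_5) = 0x1E18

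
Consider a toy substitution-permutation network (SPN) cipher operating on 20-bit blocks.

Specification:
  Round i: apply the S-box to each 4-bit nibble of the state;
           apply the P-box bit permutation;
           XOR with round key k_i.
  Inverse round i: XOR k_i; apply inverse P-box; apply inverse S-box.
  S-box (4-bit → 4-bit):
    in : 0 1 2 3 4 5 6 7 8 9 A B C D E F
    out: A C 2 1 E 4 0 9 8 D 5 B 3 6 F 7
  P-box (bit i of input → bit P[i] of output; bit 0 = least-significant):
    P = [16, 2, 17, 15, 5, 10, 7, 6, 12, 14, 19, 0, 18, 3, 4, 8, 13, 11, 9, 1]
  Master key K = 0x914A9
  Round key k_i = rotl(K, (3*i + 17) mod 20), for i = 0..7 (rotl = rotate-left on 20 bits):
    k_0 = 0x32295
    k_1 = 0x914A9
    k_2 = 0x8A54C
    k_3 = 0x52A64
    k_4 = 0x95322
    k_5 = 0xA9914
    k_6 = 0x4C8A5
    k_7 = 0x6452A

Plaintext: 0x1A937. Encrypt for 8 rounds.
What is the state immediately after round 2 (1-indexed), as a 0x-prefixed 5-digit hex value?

0xD7F02

s_0 = plaintext = 0x1A937
s_1 = Round(s_0, k_0) = 0xEB0A6
s_2 = Round(s_1, k_1) = 0xD7F02
s_3 = Round(s_2, k_2) = 0x4FA08
s_4 = Round(s_3, k_3) = 0x9B43E
s_5 = Round(s_4, k_4) = 0x6B00D
s_6 = Round(s_5, k_5) = 0xCDC59
s_7 = Round(s_6, k_6) = 0x7303D
s_8 = Round(s_7, k_7) = 0x0250D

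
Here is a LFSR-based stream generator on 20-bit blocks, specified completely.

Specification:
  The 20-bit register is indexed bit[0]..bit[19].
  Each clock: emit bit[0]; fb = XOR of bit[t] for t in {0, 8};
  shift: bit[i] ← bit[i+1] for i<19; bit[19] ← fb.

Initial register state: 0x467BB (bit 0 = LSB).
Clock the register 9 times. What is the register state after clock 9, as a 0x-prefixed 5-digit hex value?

0xEE233

reg_0 = 0x467BB
clock 1: out=1, reg = 0x233DD
clock 2: out=1, reg = 0x119EE
clock 3: out=0, reg = 0x88CF7
clock 4: out=1, reg = 0xC467B
clock 5: out=1, reg = 0xE233D
clock 6: out=1, reg = 0x7119E
clock 7: out=0, reg = 0xB88CF
clock 8: out=1, reg = 0xDC467
clock 9: out=1, reg = 0xEE233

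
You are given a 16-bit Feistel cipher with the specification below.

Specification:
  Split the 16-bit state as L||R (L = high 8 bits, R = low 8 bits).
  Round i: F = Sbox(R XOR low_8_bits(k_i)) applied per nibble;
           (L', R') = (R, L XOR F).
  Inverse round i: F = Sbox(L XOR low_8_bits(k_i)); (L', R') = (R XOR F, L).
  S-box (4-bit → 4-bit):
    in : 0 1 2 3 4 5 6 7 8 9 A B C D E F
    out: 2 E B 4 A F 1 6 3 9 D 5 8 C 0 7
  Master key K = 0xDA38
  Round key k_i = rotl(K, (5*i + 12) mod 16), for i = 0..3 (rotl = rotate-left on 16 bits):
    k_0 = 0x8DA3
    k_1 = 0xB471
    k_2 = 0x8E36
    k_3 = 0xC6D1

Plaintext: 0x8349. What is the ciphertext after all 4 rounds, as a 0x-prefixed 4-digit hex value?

0xAD56

s_0 = plaintext = 0x8349
s_1 = Round(s_0, k_0) = 0x498E
s_2 = Round(s_1, k_1) = 0x8E3E
s_3 = Round(s_2, k_2) = 0x3EAD
s_4 = Round(s_3, k_3) = 0xAD56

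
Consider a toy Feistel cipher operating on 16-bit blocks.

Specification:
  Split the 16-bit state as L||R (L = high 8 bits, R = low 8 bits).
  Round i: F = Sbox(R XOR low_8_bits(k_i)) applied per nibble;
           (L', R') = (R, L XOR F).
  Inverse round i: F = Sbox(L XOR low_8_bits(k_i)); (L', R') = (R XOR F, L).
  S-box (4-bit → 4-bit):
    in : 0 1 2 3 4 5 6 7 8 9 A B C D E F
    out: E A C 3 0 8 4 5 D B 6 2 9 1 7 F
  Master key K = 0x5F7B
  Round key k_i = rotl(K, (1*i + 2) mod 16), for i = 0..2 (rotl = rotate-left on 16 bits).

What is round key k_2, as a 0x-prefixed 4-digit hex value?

0xF7B5

K = 0x5F7B
k_0 = rotl(K, (1*0+2) mod 16) = rotl(K, 2) = 0x7DED
k_1 = rotl(K, (1*1+2) mod 16) = rotl(K, 3) = 0xFBDA
k_2 = rotl(K, (1*2+2) mod 16) = rotl(K, 4) = 0xF7B5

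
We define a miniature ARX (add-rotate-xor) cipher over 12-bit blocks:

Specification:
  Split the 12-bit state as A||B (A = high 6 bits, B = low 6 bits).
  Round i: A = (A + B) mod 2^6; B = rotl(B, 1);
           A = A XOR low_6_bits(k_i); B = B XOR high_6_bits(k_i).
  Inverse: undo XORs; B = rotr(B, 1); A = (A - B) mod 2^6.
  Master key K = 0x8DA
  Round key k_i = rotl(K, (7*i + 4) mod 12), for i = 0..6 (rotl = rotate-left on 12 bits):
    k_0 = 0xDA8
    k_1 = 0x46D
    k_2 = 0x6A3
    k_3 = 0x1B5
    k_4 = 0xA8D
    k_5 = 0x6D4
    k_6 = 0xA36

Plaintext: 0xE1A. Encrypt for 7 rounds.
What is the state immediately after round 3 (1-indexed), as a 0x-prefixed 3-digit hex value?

s_0 = plaintext = 0xE1A
s_1 = Round(s_0, k_0) = 0xE82
s_2 = Round(s_1, k_1) = 0x455
s_3 = Round(s_2, k_2) = 0x170
s_4 = Round(s_3, k_3) = 0x027
s_5 = Round(s_4, k_4) = 0xAA5
s_6 = Round(s_5, k_5) = 0x6D0
s_7 = Round(s_6, k_6) = 0x748

0x170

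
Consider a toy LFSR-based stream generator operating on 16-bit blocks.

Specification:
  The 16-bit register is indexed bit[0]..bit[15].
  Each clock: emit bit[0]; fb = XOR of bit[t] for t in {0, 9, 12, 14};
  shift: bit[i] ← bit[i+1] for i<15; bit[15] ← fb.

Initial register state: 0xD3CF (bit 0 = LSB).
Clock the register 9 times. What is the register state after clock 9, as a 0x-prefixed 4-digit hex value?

reg_0 = 0xD3CF
clock 1: out=1, reg = 0x69E7
clock 2: out=1, reg = 0x34F3
clock 3: out=1, reg = 0x1A79
clock 4: out=1, reg = 0x8D3C
clock 5: out=0, reg = 0x469E
clock 6: out=0, reg = 0x234F
clock 7: out=1, reg = 0x11A7
clock 8: out=1, reg = 0x08D3
clock 9: out=1, reg = 0x8469

0x8469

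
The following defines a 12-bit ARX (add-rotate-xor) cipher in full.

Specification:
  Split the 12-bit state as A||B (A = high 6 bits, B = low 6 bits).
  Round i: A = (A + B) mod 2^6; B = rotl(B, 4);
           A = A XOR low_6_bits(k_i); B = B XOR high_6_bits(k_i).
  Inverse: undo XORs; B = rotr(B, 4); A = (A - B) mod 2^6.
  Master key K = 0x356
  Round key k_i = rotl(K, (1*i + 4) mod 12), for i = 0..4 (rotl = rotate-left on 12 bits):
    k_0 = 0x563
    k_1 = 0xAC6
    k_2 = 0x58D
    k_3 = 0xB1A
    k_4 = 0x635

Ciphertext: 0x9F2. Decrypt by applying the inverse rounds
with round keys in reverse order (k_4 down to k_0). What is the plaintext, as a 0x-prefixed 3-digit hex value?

s_0 = ciphertext = 0x9F2
s_1 = InvRound(s_0, k_4) = 0xA2A
s_2 = InvRound(s_1, k_3) = 0x698
s_3 = InvRound(s_2, k_2) = 0x7F8
s_4 = InvRound(s_3, k_1) = 0x30D
s_5 = InvRound(s_4, k_0) = 0x3A1

0x3A1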